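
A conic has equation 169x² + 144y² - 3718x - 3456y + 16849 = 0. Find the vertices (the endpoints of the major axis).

(11, -1) and (11, 25)

Rearranging, 169(x² - 22x) + 144(y² - 24y) = -16849.
Completing the square gives 169(x - 11)² + 144(y - 12)² = -16849 + 20449 + 20736 = 24336.
Divide through by 24336 to get (x - 11)²/144 + (y - 12)²/169 = 1.
Ellipse, center (11, 12), major axis vertical; a² = 169, b² = 144.
a = 13. Vertices at (h, k ± a).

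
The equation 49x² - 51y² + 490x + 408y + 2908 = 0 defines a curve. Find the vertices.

Collect terms: 49(x² + 10x) -51(y² - 8y) = -2908
Completing the square gives 49(x + 5)² -51(y - 4)² = -2908 + 1225 - 816 = -2499.
Divide by -2499: (y - 4)²/49 - (x + 5)²/51 = 1
Hyperbola, center (-5, 4), transverse axis vertical; a² = 49, b² = 51.
a = 7. Vertices at (h, k ± a).

(-5, -3) and (-5, 11)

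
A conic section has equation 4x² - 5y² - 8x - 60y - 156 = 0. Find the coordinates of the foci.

Rearranging, 4(x² - 2x) -5(y² + 12y) = 156.
4(x - 1)² -5(y + 6)² = 156 + 4 - 180 = -20
Divide by -20: (y + 6)²/4 - (x - 1)²/5 = 1
Hyperbola, center (1, -6), transverse axis vertical; a² = 4, b² = 5.
c² = a² + b² = 4 + 5 = 9, so c = 3.
Foci lie on the vertical axis through the center: (h, k ± c).

(1, -9) and (1, -3)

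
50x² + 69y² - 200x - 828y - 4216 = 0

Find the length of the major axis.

50(x² - 4x) + 69(y² - 12y) = 4216
Completing the square gives 50(x - 2)² + 69(y - 6)² = 4216 + 200 + 2484 = 6900.
Divide through by 6900 to get (x - 2)²/138 + (y - 6)²/100 = 1.
Ellipse, center (2, 6), major axis horizontal; a² = 138, b² = 100.
a² = 138 so a = √138; the major axis has length 2a = 2√138.

2√138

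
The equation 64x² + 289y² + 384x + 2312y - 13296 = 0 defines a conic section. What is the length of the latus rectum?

Group the x- and y-terms: 64(x² + 6x) + 289(y² + 8y) = 13296
64(x + 3)² + 289(y + 4)² = 13296 + 576 + 4624 = 18496
Divide by 18496: (x + 3)²/289 + (y + 4)²/64 = 1
Ellipse, center (-3, -4), major axis horizontal; a² = 289, b² = 64.
Latus rectum length = 2b²/a = 2·64/17 = 128/17.

128/17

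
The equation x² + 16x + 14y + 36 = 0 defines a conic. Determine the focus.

(-8, -3/2)

Only x is squared. Complete the square in x: (x + 8)² = -14(y - 2).
Vertex (-8, 2); 4p = -14 so p = -7/2. Opens down.
Focus is p units from the vertex along the axis: (h, k + p).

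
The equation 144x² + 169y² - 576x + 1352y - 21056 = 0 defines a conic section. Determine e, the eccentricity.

144(x² - 4x) + 169(y² + 8y) = 21056
Complete the square: 144(x - 2)² + 169(y + 4)² = 21056 + 576 + 2704 = 24336
Dividing both sides by 24336: (x - 2)²/169 + (y + 4)²/144 = 1
Ellipse, center (2, -4), major axis horizontal; a² = 169, b² = 144.
c² = a² - b² = 25, so c = 5.
e = c/a = 5/13.

e = 5/13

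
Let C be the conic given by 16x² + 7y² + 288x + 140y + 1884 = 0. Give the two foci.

16(x² + 18x) + 7(y² + 20y) = -1884
Completing the square gives 16(x + 9)² + 7(y + 10)² = -1884 + 1296 + 700 = 112.
Dividing both sides by 112: (x + 9)²/7 + (y + 10)²/16 = 1
Ellipse, center (-9, -10), major axis vertical; a² = 16, b² = 7.
c² = a² - b² = 16 - 7 = 9, so c = 3.
Foci lie on the vertical axis through the center: (h, k ± c).

(-9, -13) and (-9, -7)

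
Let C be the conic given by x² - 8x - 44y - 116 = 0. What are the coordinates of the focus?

(4, 8)

Only x is squared. Complete the square in x: (x - 4)² = 44(y + 3).
Vertex (4, -3); 4p = 44 so p = 11. Opens up.
Focus is p units from the vertex along the axis: (h, k + p).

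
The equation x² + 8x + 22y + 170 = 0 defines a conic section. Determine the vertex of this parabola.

(-4, -7)

Only x is squared. Complete the square in x: (x + 4)² = -22(y + 7).
Vertex (-4, -7); 4p = -22 so p = -11/2. Opens down.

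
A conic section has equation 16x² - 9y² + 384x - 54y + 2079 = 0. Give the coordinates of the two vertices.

(-15, -3) and (-9, -3)

16(x² + 24x) -9(y² + 6y) = -2079
16(x + 12)² -9(y + 3)² = -2079 + 2304 - 81 = 144
Divide through by 144 to get (x + 12)²/9 - (y + 3)²/16 = 1.
Hyperbola, center (-12, -3), transverse axis horizontal; a² = 9, b² = 16.
a = 3. Vertices at (h ± a, k).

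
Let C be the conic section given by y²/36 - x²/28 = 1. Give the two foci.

(0, -8) and (0, 8)

Center (0, 0). The positive term is the y-term, so the transverse axis is vertical; a² = 36, b² = 28.
c² = a² + b² = 36 + 28 = 64, so c = 8.
Foci lie on the vertical axis through the center: (h, k ± c).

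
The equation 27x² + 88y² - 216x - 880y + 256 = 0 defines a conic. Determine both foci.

(4 - √61, 5) and (4 + √61, 5)

27(x² - 8x) + 88(y² - 10y) = -256
Complete the square in x and y: 27(x - 4)² + 88(y - 5)² = -256 + 432 + 2200 = 2376
Divide by 2376: (x - 4)²/88 + (y - 5)²/27 = 1
Ellipse, center (4, 5), major axis horizontal; a² = 88, b² = 27.
c² = a² - b² = 88 - 27 = 61, so c = √61.
Foci lie on the horizontal axis through the center: (h ± c, k).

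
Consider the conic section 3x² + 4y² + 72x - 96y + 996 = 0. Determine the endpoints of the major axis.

(-14, 12) and (-10, 12)

3(x² + 24x) + 4(y² - 24y) = -996
Completing the square gives 3(x + 12)² + 4(y - 12)² = -996 + 432 + 576 = 12.
Divide by 12: (x + 12)²/4 + (y - 12)²/3 = 1
Ellipse, center (-12, 12), major axis horizontal; a² = 4, b² = 3.
a = 2. Vertices at (h ± a, k).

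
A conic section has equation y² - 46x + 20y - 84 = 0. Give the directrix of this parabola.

x = -31/2

Only y is squared. Complete the square in y: (y + 10)² = 46(x + 4).
Vertex (-4, -10); 4p = 46 so p = 23/2. Opens right.
Directrix is the vertical line x = h − p = -4 − (23/2) = -31/2.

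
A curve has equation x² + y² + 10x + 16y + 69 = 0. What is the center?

(-5, -8)

Rearranging, (x² + 10x) + (y² + 16y) = -69.
Completing the square gives (x + 5)² + (y + 8)² = -69 + 25 + 64 = 20.
So (x + 5)² + (y + 8)² = 20.
Circle centered at (-5, -8) with r² = 20.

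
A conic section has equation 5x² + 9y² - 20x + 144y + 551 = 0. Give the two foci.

Group: 5(x² - 4x) + 9(y² + 16y) = -551
Completing the square gives 5(x - 2)² + 9(y + 8)² = -551 + 20 + 576 = 45.
Divide through by 45 to get (x - 2)²/9 + (y + 8)²/5 = 1.
Ellipse, center (2, -8), major axis horizontal; a² = 9, b² = 5.
c² = a² - b² = 9 - 5 = 4, so c = 2.
Foci lie on the horizontal axis through the center: (h ± c, k).

(0, -8) and (4, -8)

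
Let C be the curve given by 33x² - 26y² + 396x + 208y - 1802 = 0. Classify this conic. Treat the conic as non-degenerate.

No xy term. Coefficients of x² and y² are A = 33, C = -26.
A and C have opposite signs ⇒ hyperbola.

hyperbola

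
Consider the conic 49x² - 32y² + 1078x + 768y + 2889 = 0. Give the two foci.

(-11, 3) and (-11, 21)

49(x² + 22x) -32(y² - 24y) = -2889
49(x + 11)² -32(y - 12)² = -2889 + 5929 - 4608 = -1568
Divide by -1568: (y - 12)²/49 - (x + 11)²/32 = 1
Hyperbola, center (-11, 12), transverse axis vertical; a² = 49, b² = 32.
c² = a² + b² = 49 + 32 = 81, so c = 9.
Foci lie on the vertical axis through the center: (h, k ± c).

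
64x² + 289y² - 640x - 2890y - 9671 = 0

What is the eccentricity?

e = 15/17

Group the x- and y-terms: 64(x² - 10x) + 289(y² - 10y) = 9671
Complete the square in x and y: 64(x - 5)² + 289(y - 5)² = 9671 + 1600 + 7225 = 18496
Dividing both sides by 18496: (x - 5)²/289 + (y - 5)²/64 = 1
Ellipse, center (5, 5), major axis horizontal; a² = 289, b² = 64.
c² = a² - b² = 225, so c = 15.
e = c/a = 15/17.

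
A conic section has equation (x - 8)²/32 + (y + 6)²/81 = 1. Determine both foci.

(8, -13) and (8, 1)

Center (8, -6). The larger denominator 81 sits under the y-term, so the major axis is vertical; a² = 81, b² = 32.
c² = a² - b² = 81 - 32 = 49, so c = 7.
Foci lie on the vertical axis through the center: (h, k ± c).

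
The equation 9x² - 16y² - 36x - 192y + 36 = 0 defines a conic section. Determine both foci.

(2, -16) and (2, 4)

Group: 9(x² - 4x) -16(y² + 12y) = -36
Completing the square gives 9(x - 2)² -16(y + 6)² = -36 + 36 - 576 = -576.
Divide through by -576 to get (y + 6)²/36 - (x - 2)²/64 = 1.
Hyperbola, center (2, -6), transverse axis vertical; a² = 36, b² = 64.
c² = a² + b² = 36 + 64 = 100, so c = 10.
Foci lie on the vertical axis through the center: (h, k ± c).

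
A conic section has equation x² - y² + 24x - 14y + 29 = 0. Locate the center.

(x² + 24x) -(y² + 14y) = -29
Complete the square: (x + 12)² -(y + 7)² = -29 + 144 - 49 = 66
Divide by 66: (x + 12)²/66 - (y + 7)²/66 = 1
Hyperbola with center (-12, -7).

(-12, -7)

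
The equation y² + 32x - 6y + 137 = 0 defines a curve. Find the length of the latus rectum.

32

Only y is squared. Complete the square in y: (y - 3)² = -32(x + 4).
Vertex (-4, 3); 4p = -32 so p = -8. Opens left.
Latus rectum length = |4p| = 32.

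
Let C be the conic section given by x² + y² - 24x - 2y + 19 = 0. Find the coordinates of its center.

Group: (x² - 24x) + (y² - 2y) = -19
(x - 12)² + (y - 1)² = -19 + 144 + 1 = 126
So (x - 12)² + (y - 1)² = 126.
Circle centered at (12, 1) with r² = 126.

(12, 1)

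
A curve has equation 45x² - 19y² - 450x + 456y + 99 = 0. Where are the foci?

Group: 45(x² - 10x) -19(y² - 24y) = -99
Complete the square in x and y: 45(x - 5)² -19(y - 12)² = -99 + 1125 - 2736 = -1710
Divide through by -1710 to get (y - 12)²/90 - (x - 5)²/38 = 1.
Hyperbola, center (5, 12), transverse axis vertical; a² = 90, b² = 38.
c² = a² + b² = 90 + 38 = 128, so c = 8√2.
Foci lie on the vertical axis through the center: (h, k ± c).

(5, 12 - 8√2) and (5, 12 + 8√2)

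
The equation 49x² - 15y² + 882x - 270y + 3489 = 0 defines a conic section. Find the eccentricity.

e = 8/7

Rearranging, 49(x² + 18x) -15(y² + 18y) = -3489.
49(x + 9)² -15(y + 9)² = -3489 + 3969 - 1215 = -735
Divide through by -735 to get (y + 9)²/49 - (x + 9)²/15 = 1.
Hyperbola, center (-9, -9), transverse axis vertical; a² = 49, b² = 15.
c² = a² + b² = 64, so c = 8.
e = c/a = 8/7.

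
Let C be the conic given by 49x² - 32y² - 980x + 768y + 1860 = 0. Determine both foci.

(10, 3) and (10, 21)

49(x² - 20x) -32(y² - 24y) = -1860
Complete the square in x and y: 49(x - 10)² -32(y - 12)² = -1860 + 4900 - 4608 = -1568
Divide by -1568: (y - 12)²/49 - (x - 10)²/32 = 1
Hyperbola, center (10, 12), transverse axis vertical; a² = 49, b² = 32.
c² = a² + b² = 49 + 32 = 81, so c = 9.
Foci lie on the vertical axis through the center: (h, k ± c).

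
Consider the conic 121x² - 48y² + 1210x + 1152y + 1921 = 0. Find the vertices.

Collect terms: 121(x² + 10x) -48(y² - 24y) = -1921
121(x + 5)² -48(y - 12)² = -1921 + 3025 - 6912 = -5808
Divide through by -5808 to get (y - 12)²/121 - (x + 5)²/48 = 1.
Hyperbola, center (-5, 12), transverse axis vertical; a² = 121, b² = 48.
a = 11. Vertices at (h, k ± a).

(-5, 1) and (-5, 23)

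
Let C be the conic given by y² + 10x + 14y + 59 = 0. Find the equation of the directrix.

x = 3/2

Only y is squared. Complete the square in y: (y + 7)² = -10(x + 1).
Vertex (-1, -7); 4p = -10 so p = -5/2. Opens left.
Directrix is the vertical line x = h − p = -1 − (-5/2) = 3/2.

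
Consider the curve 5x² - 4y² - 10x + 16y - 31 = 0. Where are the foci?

(-2, 2) and (4, 2)

5(x² - 2x) -4(y² - 4y) = 31
Complete the square in x and y: 5(x - 1)² -4(y - 2)² = 31 + 5 - 16 = 20
Divide through by 20 to get (x - 1)²/4 - (y - 2)²/5 = 1.
Hyperbola, center (1, 2), transverse axis horizontal; a² = 4, b² = 5.
c² = a² + b² = 4 + 5 = 9, so c = 3.
Foci lie on the horizontal axis through the center: (h ± c, k).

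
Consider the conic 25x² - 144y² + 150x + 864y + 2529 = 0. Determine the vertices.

(-3, -2) and (-3, 8)

Rearranging, 25(x² + 6x) -144(y² - 6y) = -2529.
25(x + 3)² -144(y - 3)² = -2529 + 225 - 1296 = -3600
Divide through by -3600 to get (y - 3)²/25 - (x + 3)²/144 = 1.
Hyperbola, center (-3, 3), transverse axis vertical; a² = 25, b² = 144.
a = 5. Vertices at (h, k ± a).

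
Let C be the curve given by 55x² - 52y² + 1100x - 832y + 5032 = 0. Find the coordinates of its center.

Group: 55(x² + 20x) -52(y² + 16y) = -5032
Complete the square: 55(x + 10)² -52(y + 8)² = -5032 + 5500 - 3328 = -2860
Divide through by -2860 to get (y + 8)²/55 - (x + 10)²/52 = 1.
Hyperbola with center (-10, -8).

(-10, -8)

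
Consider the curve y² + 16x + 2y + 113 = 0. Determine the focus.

(-11, -1)

Only y is squared. Complete the square in y: (y + 1)² = -16(x + 7).
Vertex (-7, -1); 4p = -16 so p = -4. Opens left.
Focus is p units from the vertex along the axis: (h + p, k).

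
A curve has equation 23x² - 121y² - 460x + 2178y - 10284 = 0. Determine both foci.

(-2, 9) and (22, 9)

Group: 23(x² - 20x) -121(y² - 18y) = 10284
23(x - 10)² -121(y - 9)² = 10284 + 2300 - 9801 = 2783
Dividing both sides by 2783: (x - 10)²/121 - (y - 9)²/23 = 1
Hyperbola, center (10, 9), transverse axis horizontal; a² = 121, b² = 23.
c² = a² + b² = 121 + 23 = 144, so c = 12.
Foci lie on the horizontal axis through the center: (h ± c, k).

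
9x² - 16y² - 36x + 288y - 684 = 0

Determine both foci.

Rearranging, 9(x² - 4x) -16(y² - 18y) = 684.
9(x - 2)² -16(y - 9)² = 684 + 36 - 1296 = -576
Divide through by -576 to get (y - 9)²/36 - (x - 2)²/64 = 1.
Hyperbola, center (2, 9), transverse axis vertical; a² = 36, b² = 64.
c² = a² + b² = 36 + 64 = 100, so c = 10.
Foci lie on the vertical axis through the center: (h, k ± c).

(2, -1) and (2, 19)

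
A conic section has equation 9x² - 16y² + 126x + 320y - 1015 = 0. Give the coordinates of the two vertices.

(-7, 7) and (-7, 13)

Collect terms: 9(x² + 14x) -16(y² - 20y) = 1015
9(x + 7)² -16(y - 10)² = 1015 + 441 - 1600 = -144
Divide through by -144 to get (y - 10)²/9 - (x + 7)²/16 = 1.
Hyperbola, center (-7, 10), transverse axis vertical; a² = 9, b² = 16.
a = 3. Vertices at (h, k ± a).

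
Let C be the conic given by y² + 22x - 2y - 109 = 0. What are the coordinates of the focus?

(-1/2, 1)

Only y is squared. Complete the square in y: (y - 1)² = -22(x - 5).
Vertex (5, 1); 4p = -22 so p = -11/2. Opens left.
Focus is p units from the vertex along the axis: (h + p, k).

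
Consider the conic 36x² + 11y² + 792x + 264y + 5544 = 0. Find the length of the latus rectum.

11/3

Collect terms: 36(x² + 22x) + 11(y² + 24y) = -5544
Complete the square: 36(x + 11)² + 11(y + 12)² = -5544 + 4356 + 1584 = 396
Divide by 396: (x + 11)²/11 + (y + 12)²/36 = 1
Ellipse, center (-11, -12), major axis vertical; a² = 36, b² = 11.
Latus rectum length = 2b²/a = 2·11/6 = 11/3.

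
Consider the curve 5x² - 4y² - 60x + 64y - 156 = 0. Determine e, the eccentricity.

e = 3/2

Collect terms: 5(x² - 12x) -4(y² - 16y) = 156
Complete the square in x and y: 5(x - 6)² -4(y - 8)² = 156 + 180 - 256 = 80
Dividing both sides by 80: (x - 6)²/16 - (y - 8)²/20 = 1
Hyperbola, center (6, 8), transverse axis horizontal; a² = 16, b² = 20.
c² = a² + b² = 36, so c = 6.
e = c/a = 6/4 = 3/2.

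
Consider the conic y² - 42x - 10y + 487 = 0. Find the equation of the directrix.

Only y is squared. Complete the square in y: (y - 5)² = 42(x - 11).
Vertex (11, 5); 4p = 42 so p = 21/2. Opens right.
Directrix is the vertical line x = h − p = 11 − (21/2) = 1/2.

x = 1/2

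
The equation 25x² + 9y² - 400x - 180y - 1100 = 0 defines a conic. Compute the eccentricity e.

e = 4/5

25(x² - 16x) + 9(y² - 20y) = 1100
Completing the square gives 25(x - 8)² + 9(y - 10)² = 1100 + 1600 + 900 = 3600.
Divide through by 3600 to get (x - 8)²/144 + (y - 10)²/400 = 1.
Ellipse, center (8, 10), major axis vertical; a² = 400, b² = 144.
c² = a² - b² = 256, so c = 16.
e = c/a = 16/20 = 4/5.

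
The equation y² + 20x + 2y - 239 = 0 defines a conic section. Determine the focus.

Only y is squared. Complete the square in y: (y + 1)² = -20(x - 12).
Vertex (12, -1); 4p = -20 so p = -5. Opens left.
Focus is p units from the vertex along the axis: (h + p, k).

(7, -1)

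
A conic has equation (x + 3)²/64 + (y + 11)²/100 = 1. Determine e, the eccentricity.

e = 3/5

Center (-3, -11). The larger denominator 100 sits under the y-term, so the major axis is vertical; a² = 100, b² = 64.
c² = a² - b² = 36, so c = 6.
e = c/a = 6/10 = 3/5.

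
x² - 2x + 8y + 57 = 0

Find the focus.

(1, -9)

Only x is squared. Complete the square in x: (x - 1)² = -8(y + 7).
Vertex (1, -7); 4p = -8 so p = -2. Opens down.
Focus is p units from the vertex along the axis: (h, k + p).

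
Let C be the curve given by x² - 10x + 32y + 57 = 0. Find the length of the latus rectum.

32

Only x is squared. Complete the square in x: (x - 5)² = -32(y + 1).
Vertex (5, -1); 4p = -32 so p = -8. Opens down.
Latus rectum length = |4p| = 32.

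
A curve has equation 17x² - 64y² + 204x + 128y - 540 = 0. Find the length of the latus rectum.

Rearranging, 17(x² + 12x) -64(y² - 2y) = 540.
Completing the square gives 17(x + 6)² -64(y - 1)² = 540 + 612 - 64 = 1088.
Divide through by 1088 to get (x + 6)²/64 - (y - 1)²/17 = 1.
Hyperbola, center (-6, 1), transverse axis horizontal; a² = 64, b² = 17.
Latus rectum length = 2b²/a = 2·17/8 = 17/4.

17/4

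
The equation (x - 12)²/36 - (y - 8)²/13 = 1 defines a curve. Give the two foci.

Center (12, 8). The positive term is the x-term, so the transverse axis is horizontal; a² = 36, b² = 13.
c² = a² + b² = 36 + 13 = 49, so c = 7.
Foci lie on the horizontal axis through the center: (h ± c, k).

(5, 8) and (19, 8)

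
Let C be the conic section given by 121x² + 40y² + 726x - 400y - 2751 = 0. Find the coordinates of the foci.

Group the x- and y-terms: 121(x² + 6x) + 40(y² - 10y) = 2751
121(x + 3)² + 40(y - 5)² = 2751 + 1089 + 1000 = 4840
Divide through by 4840 to get (x + 3)²/40 + (y - 5)²/121 = 1.
Ellipse, center (-3, 5), major axis vertical; a² = 121, b² = 40.
c² = a² - b² = 121 - 40 = 81, so c = 9.
Foci lie on the vertical axis through the center: (h, k ± c).

(-3, -4) and (-3, 14)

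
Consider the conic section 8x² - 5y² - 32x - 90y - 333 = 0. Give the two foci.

(2, -9 - √13) and (2, -9 + √13)

Group: 8(x² - 4x) -5(y² + 18y) = 333
8(x - 2)² -5(y + 9)² = 333 + 32 - 405 = -40
Divide through by -40 to get (y + 9)²/8 - (x - 2)²/5 = 1.
Hyperbola, center (2, -9), transverse axis vertical; a² = 8, b² = 5.
c² = a² + b² = 8 + 5 = 13, so c = √13.
Foci lie on the vertical axis through the center: (h, k ± c).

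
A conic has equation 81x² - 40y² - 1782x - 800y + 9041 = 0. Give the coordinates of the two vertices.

(11, -19) and (11, -1)

Rearranging, 81(x² - 22x) -40(y² + 20y) = -9041.
Complete the square in x and y: 81(x - 11)² -40(y + 10)² = -9041 + 9801 - 4000 = -3240
Divide by -3240: (y + 10)²/81 - (x - 11)²/40 = 1
Hyperbola, center (11, -10), transverse axis vertical; a² = 81, b² = 40.
a = 9. Vertices at (h, k ± a).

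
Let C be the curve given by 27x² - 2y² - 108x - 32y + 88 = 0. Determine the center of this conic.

Rearranging, 27(x² - 4x) -2(y² + 16y) = -88.
Completing the square gives 27(x - 2)² -2(y + 8)² = -88 + 108 - 128 = -108.
Divide by -108: (y + 8)²/54 - (x - 2)²/4 = 1
Hyperbola with center (2, -8).

(2, -8)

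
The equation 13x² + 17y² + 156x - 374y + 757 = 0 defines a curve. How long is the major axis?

Collect terms: 13(x² + 12x) + 17(y² - 22y) = -757
Complete the square in x and y: 13(x + 6)² + 17(y - 11)² = -757 + 468 + 2057 = 1768
Divide by 1768: (x + 6)²/136 + (y - 11)²/104 = 1
Ellipse, center (-6, 11), major axis horizontal; a² = 136, b² = 104.
a² = 136 so a = 2√34; the major axis has length 2a = 4√34.

4√34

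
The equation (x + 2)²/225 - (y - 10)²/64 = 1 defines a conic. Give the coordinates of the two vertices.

(-17, 10) and (13, 10)

Center (-2, 10). The positive term is the x-term, so the transverse axis is horizontal; a² = 225, b² = 64.
a = 15. Vertices at (h ± a, k).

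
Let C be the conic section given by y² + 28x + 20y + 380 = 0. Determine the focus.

(-17, -10)

Only y is squared. Complete the square in y: (y + 10)² = -28(x + 10).
Vertex (-10, -10); 4p = -28 so p = -7. Opens left.
Focus is p units from the vertex along the axis: (h + p, k).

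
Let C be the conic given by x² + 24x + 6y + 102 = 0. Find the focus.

Only x is squared. Complete the square in x: (x + 12)² = -6(y - 7).
Vertex (-12, 7); 4p = -6 so p = -3/2. Opens down.
Focus is p units from the vertex along the axis: (h, k + p).

(-12, 11/2)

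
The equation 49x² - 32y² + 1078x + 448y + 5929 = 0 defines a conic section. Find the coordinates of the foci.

49(x² + 22x) -32(y² - 14y) = -5929
49(x + 11)² -32(y - 7)² = -5929 + 5929 - 1568 = -1568
Divide through by -1568 to get (y - 7)²/49 - (x + 11)²/32 = 1.
Hyperbola, center (-11, 7), transverse axis vertical; a² = 49, b² = 32.
c² = a² + b² = 49 + 32 = 81, so c = 9.
Foci lie on the vertical axis through the center: (h, k ± c).

(-11, -2) and (-11, 16)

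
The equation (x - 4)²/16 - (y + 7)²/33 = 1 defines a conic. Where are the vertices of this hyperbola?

Center (4, -7). The positive term is the x-term, so the transverse axis is horizontal; a² = 16, b² = 33.
a = 4. Vertices at (h ± a, k).

(0, -7) and (8, -7)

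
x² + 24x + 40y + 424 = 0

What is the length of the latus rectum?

Only x is squared. Complete the square in x: (x + 12)² = -40(y + 7).
Vertex (-12, -7); 4p = -40 so p = -10. Opens down.
Latus rectum length = |4p| = 40.

40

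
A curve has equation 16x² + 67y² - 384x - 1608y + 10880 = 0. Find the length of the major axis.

2√67

Rearranging, 16(x² - 24x) + 67(y² - 24y) = -10880.
Completing the square gives 16(x - 12)² + 67(y - 12)² = -10880 + 2304 + 9648 = 1072.
Dividing both sides by 1072: (x - 12)²/67 + (y - 12)²/16 = 1
Ellipse, center (12, 12), major axis horizontal; a² = 67, b² = 16.
a² = 67 so a = √67; the major axis has length 2a = 2√67.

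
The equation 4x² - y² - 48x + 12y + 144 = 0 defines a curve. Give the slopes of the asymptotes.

Collect terms: 4(x² - 12x) -(y² - 12y) = -144
Completing the square gives 4(x - 6)² -(y - 6)² = -144 + 144 - 36 = -36.
Dividing both sides by -36: (y - 6)²/36 - (x - 6)²/9 = 1
Hyperbola, center (6, 6), transverse axis vertical; a² = 36, b² = 9.
For a vertical hyperbola the asymptotes have slope ±a/b.
Here that is ±6/3 = ±2.

2 and -2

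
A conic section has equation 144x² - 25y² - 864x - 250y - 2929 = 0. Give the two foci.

(-10, -5) and (16, -5)

Group: 144(x² - 6x) -25(y² + 10y) = 2929
Complete the square: 144(x - 3)² -25(y + 5)² = 2929 + 1296 - 625 = 3600
Divide through by 3600 to get (x - 3)²/25 - (y + 5)²/144 = 1.
Hyperbola, center (3, -5), transverse axis horizontal; a² = 25, b² = 144.
c² = a² + b² = 25 + 144 = 169, so c = 13.
Foci lie on the horizontal axis through the center: (h ± c, k).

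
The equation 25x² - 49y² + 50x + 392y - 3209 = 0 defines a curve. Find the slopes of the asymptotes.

5/7 and -5/7

Group the x- and y-terms: 25(x² + 2x) -49(y² - 8y) = 3209
25(x + 1)² -49(y - 4)² = 3209 + 25 - 784 = 2450
Divide by 2450: (x + 1)²/98 - (y - 4)²/50 = 1
Hyperbola, center (-1, 4), transverse axis horizontal; a² = 98, b² = 50.
For a horizontal hyperbola the asymptotes have slope ±b/a.
Here that is ±5√2/7√2 = ±5/7.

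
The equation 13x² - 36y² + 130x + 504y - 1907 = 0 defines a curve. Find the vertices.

(-11, 7) and (1, 7)

Group: 13(x² + 10x) -36(y² - 14y) = 1907
Complete the square: 13(x + 5)² -36(y - 7)² = 1907 + 325 - 1764 = 468
Dividing both sides by 468: (x + 5)²/36 - (y - 7)²/13 = 1
Hyperbola, center (-5, 7), transverse axis horizontal; a² = 36, b² = 13.
a = 6. Vertices at (h ± a, k).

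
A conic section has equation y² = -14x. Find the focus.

Vertex (0, 0); 4p = -14 so p = -7/2. Opens left.
Focus is p units from the vertex along the axis: (h + p, k).

(-7/2, 0)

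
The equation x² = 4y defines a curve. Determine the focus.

(0, 1)

Vertex (0, 0); 4p = 4 so p = 1. Opens up.
Focus is p units from the vertex along the axis: (h, k + p).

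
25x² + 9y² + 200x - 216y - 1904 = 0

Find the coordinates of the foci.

25(x² + 8x) + 9(y² - 24y) = 1904
Completing the square gives 25(x + 4)² + 9(y - 12)² = 1904 + 400 + 1296 = 3600.
Dividing both sides by 3600: (x + 4)²/144 + (y - 12)²/400 = 1
Ellipse, center (-4, 12), major axis vertical; a² = 400, b² = 144.
c² = a² - b² = 400 - 144 = 256, so c = 16.
Foci lie on the vertical axis through the center: (h, k ± c).

(-4, -4) and (-4, 28)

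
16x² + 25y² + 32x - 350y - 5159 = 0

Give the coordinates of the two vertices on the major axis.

(-21, 7) and (19, 7)

Rearranging, 16(x² + 2x) + 25(y² - 14y) = 5159.
Complete the square: 16(x + 1)² + 25(y - 7)² = 5159 + 16 + 1225 = 6400
Divide by 6400: (x + 1)²/400 + (y - 7)²/256 = 1
Ellipse, center (-1, 7), major axis horizontal; a² = 400, b² = 256.
a = 20. Vertices at (h ± a, k).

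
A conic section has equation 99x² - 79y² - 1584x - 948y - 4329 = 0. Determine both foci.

Collect terms: 99(x² - 16x) -79(y² + 12y) = 4329
99(x - 8)² -79(y + 6)² = 4329 + 6336 - 2844 = 7821
Divide by 7821: (x - 8)²/79 - (y + 6)²/99 = 1
Hyperbola, center (8, -6), transverse axis horizontal; a² = 79, b² = 99.
c² = a² + b² = 79 + 99 = 178, so c = √178.
Foci lie on the horizontal axis through the center: (h ± c, k).

(8 - √178, -6) and (8 + √178, -6)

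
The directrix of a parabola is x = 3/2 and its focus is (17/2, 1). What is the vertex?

(5, 1)

The vertex is the midpoint between the focus and the directrix along the axis of symmetry.
Axis is horizontal (directrix is vertical). Vertex x-coordinate = (17/2 + 3/2)/2 = 5; y-coordinate = 1.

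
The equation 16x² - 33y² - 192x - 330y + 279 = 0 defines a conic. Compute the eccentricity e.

e = 7/4

Rearranging, 16(x² - 12x) -33(y² + 10y) = -279.
Complete the square: 16(x - 6)² -33(y + 5)² = -279 + 576 - 825 = -528
Dividing both sides by -528: (y + 5)²/16 - (x - 6)²/33 = 1
Hyperbola, center (6, -5), transverse axis vertical; a² = 16, b² = 33.
c² = a² + b² = 49, so c = 7.
e = c/a = 7/4.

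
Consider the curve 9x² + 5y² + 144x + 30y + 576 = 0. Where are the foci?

Group: 9(x² + 16x) + 5(y² + 6y) = -576
9(x + 8)² + 5(y + 3)² = -576 + 576 + 45 = 45
Divide through by 45 to get (x + 8)²/5 + (y + 3)²/9 = 1.
Ellipse, center (-8, -3), major axis vertical; a² = 9, b² = 5.
c² = a² - b² = 9 - 5 = 4, so c = 2.
Foci lie on the vertical axis through the center: (h, k ± c).

(-8, -5) and (-8, -1)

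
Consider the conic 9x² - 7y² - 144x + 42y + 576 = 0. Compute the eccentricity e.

Group the x- and y-terms: 9(x² - 16x) -7(y² - 6y) = -576
Completing the square gives 9(x - 8)² -7(y - 3)² = -576 + 576 - 63 = -63.
Divide by -63: (y - 3)²/9 - (x - 8)²/7 = 1
Hyperbola, center (8, 3), transverse axis vertical; a² = 9, b² = 7.
c² = a² + b² = 16, so c = 4.
e = c/a = 4/3.

e = 4/3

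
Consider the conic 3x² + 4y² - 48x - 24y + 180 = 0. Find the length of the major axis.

8

3(x² - 16x) + 4(y² - 6y) = -180
Complete the square: 3(x - 8)² + 4(y - 3)² = -180 + 192 + 36 = 48
Divide through by 48 to get (x - 8)²/16 + (y - 3)²/12 = 1.
Ellipse, center (8, 3), major axis horizontal; a² = 16, b² = 12.
a² = 16 so a = 4; the major axis has length 2a = 8.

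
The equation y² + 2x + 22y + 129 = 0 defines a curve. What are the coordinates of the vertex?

(-4, -11)

Only y is squared. Complete the square in y: (y + 11)² = -2(x + 4).
Vertex (-4, -11); 4p = -2 so p = -1/2. Opens left.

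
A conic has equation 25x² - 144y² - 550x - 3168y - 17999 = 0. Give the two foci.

(-2, -11) and (24, -11)

Group the x- and y-terms: 25(x² - 22x) -144(y² + 22y) = 17999
Complete the square in x and y: 25(x - 11)² -144(y + 11)² = 17999 + 3025 - 17424 = 3600
Dividing both sides by 3600: (x - 11)²/144 - (y + 11)²/25 = 1
Hyperbola, center (11, -11), transverse axis horizontal; a² = 144, b² = 25.
c² = a² + b² = 144 + 25 = 169, so c = 13.
Foci lie on the horizontal axis through the center: (h ± c, k).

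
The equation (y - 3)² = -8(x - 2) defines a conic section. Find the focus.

Vertex (2, 3); 4p = -8 so p = -2. Opens left.
Focus is p units from the vertex along the axis: (h + p, k).

(0, 3)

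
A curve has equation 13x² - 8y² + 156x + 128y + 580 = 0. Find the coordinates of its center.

(-6, 8)

13(x² + 12x) -8(y² - 16y) = -580
13(x + 6)² -8(y - 8)² = -580 + 468 - 512 = -624
Divide by -624: (y - 8)²/78 - (x + 6)²/48 = 1
Hyperbola with center (-6, 8).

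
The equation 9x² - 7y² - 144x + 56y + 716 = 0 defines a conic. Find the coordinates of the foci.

(8, -4) and (8, 12)

9(x² - 16x) -7(y² - 8y) = -716
Completing the square gives 9(x - 8)² -7(y - 4)² = -716 + 576 - 112 = -252.
Dividing both sides by -252: (y - 4)²/36 - (x - 8)²/28 = 1
Hyperbola, center (8, 4), transverse axis vertical; a² = 36, b² = 28.
c² = a² + b² = 36 + 28 = 64, so c = 8.
Foci lie on the vertical axis through the center: (h, k ± c).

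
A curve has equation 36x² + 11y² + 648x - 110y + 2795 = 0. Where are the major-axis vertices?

Rearranging, 36(x² + 18x) + 11(y² - 10y) = -2795.
Completing the square gives 36(x + 9)² + 11(y - 5)² = -2795 + 2916 + 275 = 396.
Divide through by 396 to get (x + 9)²/11 + (y - 5)²/36 = 1.
Ellipse, center (-9, 5), major axis vertical; a² = 36, b² = 11.
a = 6. Vertices at (h, k ± a).

(-9, -1) and (-9, 11)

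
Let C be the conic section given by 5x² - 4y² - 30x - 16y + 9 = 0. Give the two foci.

(0, -2) and (6, -2)

Collect terms: 5(x² - 6x) -4(y² + 4y) = -9
Complete the square: 5(x - 3)² -4(y + 2)² = -9 + 45 - 16 = 20
Dividing both sides by 20: (x - 3)²/4 - (y + 2)²/5 = 1
Hyperbola, center (3, -2), transverse axis horizontal; a² = 4, b² = 5.
c² = a² + b² = 4 + 5 = 9, so c = 3.
Foci lie on the horizontal axis through the center: (h ± c, k).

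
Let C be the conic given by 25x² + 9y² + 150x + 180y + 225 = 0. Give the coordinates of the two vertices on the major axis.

Group: 25(x² + 6x) + 9(y² + 20y) = -225
25(x + 3)² + 9(y + 10)² = -225 + 225 + 900 = 900
Dividing both sides by 900: (x + 3)²/36 + (y + 10)²/100 = 1
Ellipse, center (-3, -10), major axis vertical; a² = 100, b² = 36.
a = 10. Vertices at (h, k ± a).

(-3, -20) and (-3, 0)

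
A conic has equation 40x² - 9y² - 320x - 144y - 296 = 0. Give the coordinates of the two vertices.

(1, -8) and (7, -8)

Rearranging, 40(x² - 8x) -9(y² + 16y) = 296.
Completing the square gives 40(x - 4)² -9(y + 8)² = 296 + 640 - 576 = 360.
Divide through by 360 to get (x - 4)²/9 - (y + 8)²/40 = 1.
Hyperbola, center (4, -8), transverse axis horizontal; a² = 9, b² = 40.
a = 3. Vertices at (h ± a, k).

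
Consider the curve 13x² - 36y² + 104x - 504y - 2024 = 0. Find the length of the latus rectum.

Collect terms: 13(x² + 8x) -36(y² + 14y) = 2024
Complete the square in x and y: 13(x + 4)² -36(y + 7)² = 2024 + 208 - 1764 = 468
Divide through by 468 to get (x + 4)²/36 - (y + 7)²/13 = 1.
Hyperbola, center (-4, -7), transverse axis horizontal; a² = 36, b² = 13.
Latus rectum length = 2b²/a = 2·13/6 = 13/3.

13/3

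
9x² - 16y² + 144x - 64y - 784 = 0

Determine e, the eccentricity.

e = 5/4

Rearranging, 9(x² + 16x) -16(y² + 4y) = 784.
Complete the square: 9(x + 8)² -16(y + 2)² = 784 + 576 - 64 = 1296
Divide through by 1296 to get (x + 8)²/144 - (y + 2)²/81 = 1.
Hyperbola, center (-8, -2), transverse axis horizontal; a² = 144, b² = 81.
c² = a² + b² = 225, so c = 15.
e = c/a = 15/12 = 5/4.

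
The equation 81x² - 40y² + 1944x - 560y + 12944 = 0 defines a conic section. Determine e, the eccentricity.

e = 11/9

81(x² + 24x) -40(y² + 14y) = -12944
81(x + 12)² -40(y + 7)² = -12944 + 11664 - 1960 = -3240
Dividing both sides by -3240: (y + 7)²/81 - (x + 12)²/40 = 1
Hyperbola, center (-12, -7), transverse axis vertical; a² = 81, b² = 40.
c² = a² + b² = 121, so c = 11.
e = c/a = 11/9.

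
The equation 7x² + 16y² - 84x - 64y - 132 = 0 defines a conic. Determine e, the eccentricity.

e = 3/4

Group the x- and y-terms: 7(x² - 12x) + 16(y² - 4y) = 132
Complete the square: 7(x - 6)² + 16(y - 2)² = 132 + 252 + 64 = 448
Dividing both sides by 448: (x - 6)²/64 + (y - 2)²/28 = 1
Ellipse, center (6, 2), major axis horizontal; a² = 64, b² = 28.
c² = a² - b² = 36, so c = 6.
e = c/a = 6/8 = 3/4.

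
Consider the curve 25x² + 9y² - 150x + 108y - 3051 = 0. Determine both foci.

Rearranging, 25(x² - 6x) + 9(y² + 12y) = 3051.
25(x - 3)² + 9(y + 6)² = 3051 + 225 + 324 = 3600
Dividing both sides by 3600: (x - 3)²/144 + (y + 6)²/400 = 1
Ellipse, center (3, -6), major axis vertical; a² = 400, b² = 144.
c² = a² - b² = 400 - 144 = 256, so c = 16.
Foci lie on the vertical axis through the center: (h, k ± c).

(3, -22) and (3, 10)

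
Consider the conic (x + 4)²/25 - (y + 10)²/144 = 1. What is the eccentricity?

e = 13/5

Center (-4, -10). The positive term is the x-term, so the transverse axis is horizontal; a² = 25, b² = 144.
c² = a² + b² = 169, so c = 13.
e = c/a = 13/5.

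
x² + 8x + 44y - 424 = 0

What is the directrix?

Only x is squared. Complete the square in x: (x + 4)² = -44(y - 10).
Vertex (-4, 10); 4p = -44 so p = -11. Opens down.
Directrix is the horizontal line y = k − p = 10 − (-11) = 21.

y = 21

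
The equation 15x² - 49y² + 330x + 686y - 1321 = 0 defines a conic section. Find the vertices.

Collect terms: 15(x² + 22x) -49(y² - 14y) = 1321
Complete the square in x and y: 15(x + 11)² -49(y - 7)² = 1321 + 1815 - 2401 = 735
Divide through by 735 to get (x + 11)²/49 - (y - 7)²/15 = 1.
Hyperbola, center (-11, 7), transverse axis horizontal; a² = 49, b² = 15.
a = 7. Vertices at (h ± a, k).

(-18, 7) and (-4, 7)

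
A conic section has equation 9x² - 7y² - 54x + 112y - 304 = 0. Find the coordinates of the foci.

Group: 9(x² - 6x) -7(y² - 16y) = 304
Complete the square in x and y: 9(x - 3)² -7(y - 8)² = 304 + 81 - 448 = -63
Divide through by -63 to get (y - 8)²/9 - (x - 3)²/7 = 1.
Hyperbola, center (3, 8), transverse axis vertical; a² = 9, b² = 7.
c² = a² + b² = 9 + 7 = 16, so c = 4.
Foci lie on the vertical axis through the center: (h, k ± c).

(3, 4) and (3, 12)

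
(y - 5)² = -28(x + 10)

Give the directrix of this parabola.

Vertex (-10, 5); 4p = -28 so p = -7. Opens left.
Directrix is the vertical line x = h − p = -10 − (-7) = -3.

x = -3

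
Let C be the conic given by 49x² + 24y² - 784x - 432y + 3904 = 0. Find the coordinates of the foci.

Group: 49(x² - 16x) + 24(y² - 18y) = -3904
Complete the square: 49(x - 8)² + 24(y - 9)² = -3904 + 3136 + 1944 = 1176
Divide through by 1176 to get (x - 8)²/24 + (y - 9)²/49 = 1.
Ellipse, center (8, 9), major axis vertical; a² = 49, b² = 24.
c² = a² - b² = 49 - 24 = 25, so c = 5.
Foci lie on the vertical axis through the center: (h, k ± c).

(8, 4) and (8, 14)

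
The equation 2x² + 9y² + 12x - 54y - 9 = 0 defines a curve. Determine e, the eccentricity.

Rearranging, 2(x² + 6x) + 9(y² - 6y) = 9.
Completing the square gives 2(x + 3)² + 9(y - 3)² = 9 + 18 + 81 = 108.
Divide by 108: (x + 3)²/54 + (y - 3)²/12 = 1
Ellipse, center (-3, 3), major axis horizontal; a² = 54, b² = 12.
c² = a² - b² = 42, so c = √42.
e = c/a = √42/3√6 = √7/3.

e = √7/3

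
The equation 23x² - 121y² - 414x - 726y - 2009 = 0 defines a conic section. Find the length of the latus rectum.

46/11

Group the x- and y-terms: 23(x² - 18x) -121(y² + 6y) = 2009
Complete the square in x and y: 23(x - 9)² -121(y + 3)² = 2009 + 1863 - 1089 = 2783
Divide by 2783: (x - 9)²/121 - (y + 3)²/23 = 1
Hyperbola, center (9, -3), transverse axis horizontal; a² = 121, b² = 23.
Latus rectum length = 2b²/a = 2·23/11 = 46/11.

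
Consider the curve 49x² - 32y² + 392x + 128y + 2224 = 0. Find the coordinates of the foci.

Rearranging, 49(x² + 8x) -32(y² - 4y) = -2224.
49(x + 4)² -32(y - 2)² = -2224 + 784 - 128 = -1568
Divide by -1568: (y - 2)²/49 - (x + 4)²/32 = 1
Hyperbola, center (-4, 2), transverse axis vertical; a² = 49, b² = 32.
c² = a² + b² = 49 + 32 = 81, so c = 9.
Foci lie on the vertical axis through the center: (h, k ± c).

(-4, -7) and (-4, 11)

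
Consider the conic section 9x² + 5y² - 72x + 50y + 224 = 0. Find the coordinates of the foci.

(4, -7) and (4, -3)

Group: 9(x² - 8x) + 5(y² + 10y) = -224
9(x - 4)² + 5(y + 5)² = -224 + 144 + 125 = 45
Divide by 45: (x - 4)²/5 + (y + 5)²/9 = 1
Ellipse, center (4, -5), major axis vertical; a² = 9, b² = 5.
c² = a² - b² = 9 - 5 = 4, so c = 2.
Foci lie on the vertical axis through the center: (h, k ± c).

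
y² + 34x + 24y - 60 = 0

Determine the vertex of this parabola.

(6, -12)

Only y is squared. Complete the square in y: (y + 12)² = -34(x - 6).
Vertex (6, -12); 4p = -34 so p = -17/2. Opens left.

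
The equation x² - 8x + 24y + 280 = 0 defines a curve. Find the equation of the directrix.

y = -5

Only x is squared. Complete the square in x: (x - 4)² = -24(y + 11).
Vertex (4, -11); 4p = -24 so p = -6. Opens down.
Directrix is the horizontal line y = k − p = -11 − (-6) = -5.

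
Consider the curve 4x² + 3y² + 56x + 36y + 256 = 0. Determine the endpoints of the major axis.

Rearranging, 4(x² + 14x) + 3(y² + 12y) = -256.
4(x + 7)² + 3(y + 6)² = -256 + 196 + 108 = 48
Divide by 48: (x + 7)²/12 + (y + 6)²/16 = 1
Ellipse, center (-7, -6), major axis vertical; a² = 16, b² = 12.
a = 4. Vertices at (h, k ± a).

(-7, -10) and (-7, -2)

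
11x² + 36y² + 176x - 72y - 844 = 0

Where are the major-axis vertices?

(-20, 1) and (4, 1)

Rearranging, 11(x² + 16x) + 36(y² - 2y) = 844.
Complete the square: 11(x + 8)² + 36(y - 1)² = 844 + 704 + 36 = 1584
Divide by 1584: (x + 8)²/144 + (y - 1)²/44 = 1
Ellipse, center (-8, 1), major axis horizontal; a² = 144, b² = 44.
a = 12. Vertices at (h ± a, k).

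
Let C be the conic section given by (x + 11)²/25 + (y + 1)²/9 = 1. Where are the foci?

(-15, -1) and (-7, -1)

Center (-11, -1). The larger denominator 25 sits under the x-term, so the major axis is horizontal; a² = 25, b² = 9.
c² = a² - b² = 25 - 9 = 16, so c = 4.
Foci lie on the horizontal axis through the center: (h ± c, k).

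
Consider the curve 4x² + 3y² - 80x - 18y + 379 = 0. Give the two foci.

(10, 1) and (10, 5)

4(x² - 20x) + 3(y² - 6y) = -379
Complete the square: 4(x - 10)² + 3(y - 3)² = -379 + 400 + 27 = 48
Divide through by 48 to get (x - 10)²/12 + (y - 3)²/16 = 1.
Ellipse, center (10, 3), major axis vertical; a² = 16, b² = 12.
c² = a² - b² = 16 - 12 = 4, so c = 2.
Foci lie on the vertical axis through the center: (h, k ± c).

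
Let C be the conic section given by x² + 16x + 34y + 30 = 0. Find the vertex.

Only x is squared. Complete the square in x: (x + 8)² = -34(y - 1).
Vertex (-8, 1); 4p = -34 so p = -17/2. Opens down.

(-8, 1)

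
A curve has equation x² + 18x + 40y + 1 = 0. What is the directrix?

y = 12

Only x is squared. Complete the square in x: (x + 9)² = -40(y - 2).
Vertex (-9, 2); 4p = -40 so p = -10. Opens down.
Directrix is the horizontal line y = k − p = 2 − (-10) = 12.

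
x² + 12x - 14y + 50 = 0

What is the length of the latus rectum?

Only x is squared. Complete the square in x: (x + 6)² = 14(y - 1).
Vertex (-6, 1); 4p = 14 so p = 7/2. Opens up.
Latus rectum length = |4p| = 14.

14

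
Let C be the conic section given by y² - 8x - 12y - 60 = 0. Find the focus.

Only y is squared. Complete the square in y: (y - 6)² = 8(x + 12).
Vertex (-12, 6); 4p = 8 so p = 2. Opens right.
Focus is p units from the vertex along the axis: (h + p, k).

(-10, 6)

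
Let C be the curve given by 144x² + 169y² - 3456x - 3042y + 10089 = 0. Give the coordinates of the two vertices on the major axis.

Group the x- and y-terms: 144(x² - 24x) + 169(y² - 18y) = -10089
Complete the square in x and y: 144(x - 12)² + 169(y - 9)² = -10089 + 20736 + 13689 = 24336
Divide through by 24336 to get (x - 12)²/169 + (y - 9)²/144 = 1.
Ellipse, center (12, 9), major axis horizontal; a² = 169, b² = 144.
a = 13. Vertices at (h ± a, k).

(-1, 9) and (25, 9)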